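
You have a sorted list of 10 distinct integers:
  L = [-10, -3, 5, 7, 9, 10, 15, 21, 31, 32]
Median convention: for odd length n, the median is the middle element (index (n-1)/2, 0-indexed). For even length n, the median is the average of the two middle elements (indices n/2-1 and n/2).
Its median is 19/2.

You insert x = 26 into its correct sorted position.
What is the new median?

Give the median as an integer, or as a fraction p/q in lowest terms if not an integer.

Answer: 10

Derivation:
Old list (sorted, length 10): [-10, -3, 5, 7, 9, 10, 15, 21, 31, 32]
Old median = 19/2
Insert x = 26
Old length even (10). Middle pair: indices 4,5 = 9,10.
New length odd (11). New median = single middle element.
x = 26: 8 elements are < x, 2 elements are > x.
New sorted list: [-10, -3, 5, 7, 9, 10, 15, 21, 26, 31, 32]
New median = 10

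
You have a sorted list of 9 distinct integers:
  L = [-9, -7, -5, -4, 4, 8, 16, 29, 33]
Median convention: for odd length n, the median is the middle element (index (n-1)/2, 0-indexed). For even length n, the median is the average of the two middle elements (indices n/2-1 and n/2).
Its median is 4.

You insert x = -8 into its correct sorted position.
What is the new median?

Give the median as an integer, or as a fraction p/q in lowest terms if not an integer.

Answer: 0

Derivation:
Old list (sorted, length 9): [-9, -7, -5, -4, 4, 8, 16, 29, 33]
Old median = 4
Insert x = -8
Old length odd (9). Middle was index 4 = 4.
New length even (10). New median = avg of two middle elements.
x = -8: 1 elements are < x, 8 elements are > x.
New sorted list: [-9, -8, -7, -5, -4, 4, 8, 16, 29, 33]
New median = 0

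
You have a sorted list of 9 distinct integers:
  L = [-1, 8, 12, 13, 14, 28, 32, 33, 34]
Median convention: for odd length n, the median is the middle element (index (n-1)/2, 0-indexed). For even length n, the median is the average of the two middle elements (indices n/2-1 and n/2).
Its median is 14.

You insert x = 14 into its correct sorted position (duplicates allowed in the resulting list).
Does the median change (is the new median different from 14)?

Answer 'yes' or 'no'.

Old median = 14
Insert x = 14
New median = 14
Changed? no

Answer: no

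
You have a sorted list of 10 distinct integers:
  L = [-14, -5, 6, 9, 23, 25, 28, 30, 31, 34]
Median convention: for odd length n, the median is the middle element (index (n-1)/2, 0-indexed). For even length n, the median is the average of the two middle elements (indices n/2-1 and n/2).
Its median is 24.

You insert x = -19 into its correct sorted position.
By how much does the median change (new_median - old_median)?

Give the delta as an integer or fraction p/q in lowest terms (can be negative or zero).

Answer: -1

Derivation:
Old median = 24
After inserting x = -19: new sorted = [-19, -14, -5, 6, 9, 23, 25, 28, 30, 31, 34]
New median = 23
Delta = 23 - 24 = -1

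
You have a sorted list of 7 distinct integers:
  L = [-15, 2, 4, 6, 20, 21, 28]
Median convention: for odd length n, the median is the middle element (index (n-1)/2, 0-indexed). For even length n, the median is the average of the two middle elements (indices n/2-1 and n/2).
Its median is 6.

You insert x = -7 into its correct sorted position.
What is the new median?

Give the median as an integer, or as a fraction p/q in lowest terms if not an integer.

Answer: 5

Derivation:
Old list (sorted, length 7): [-15, 2, 4, 6, 20, 21, 28]
Old median = 6
Insert x = -7
Old length odd (7). Middle was index 3 = 6.
New length even (8). New median = avg of two middle elements.
x = -7: 1 elements are < x, 6 elements are > x.
New sorted list: [-15, -7, 2, 4, 6, 20, 21, 28]
New median = 5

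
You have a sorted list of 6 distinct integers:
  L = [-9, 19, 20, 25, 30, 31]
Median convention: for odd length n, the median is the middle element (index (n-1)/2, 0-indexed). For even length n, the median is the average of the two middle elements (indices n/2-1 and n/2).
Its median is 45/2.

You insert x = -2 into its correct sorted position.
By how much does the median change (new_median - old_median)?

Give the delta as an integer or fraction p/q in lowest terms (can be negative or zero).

Old median = 45/2
After inserting x = -2: new sorted = [-9, -2, 19, 20, 25, 30, 31]
New median = 20
Delta = 20 - 45/2 = -5/2

Answer: -5/2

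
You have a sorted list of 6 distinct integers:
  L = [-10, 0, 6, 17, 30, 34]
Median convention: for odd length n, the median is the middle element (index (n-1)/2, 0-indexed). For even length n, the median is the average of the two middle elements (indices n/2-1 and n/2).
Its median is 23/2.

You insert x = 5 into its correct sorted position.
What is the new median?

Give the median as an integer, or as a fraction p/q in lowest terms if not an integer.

Answer: 6

Derivation:
Old list (sorted, length 6): [-10, 0, 6, 17, 30, 34]
Old median = 23/2
Insert x = 5
Old length even (6). Middle pair: indices 2,3 = 6,17.
New length odd (7). New median = single middle element.
x = 5: 2 elements are < x, 4 elements are > x.
New sorted list: [-10, 0, 5, 6, 17, 30, 34]
New median = 6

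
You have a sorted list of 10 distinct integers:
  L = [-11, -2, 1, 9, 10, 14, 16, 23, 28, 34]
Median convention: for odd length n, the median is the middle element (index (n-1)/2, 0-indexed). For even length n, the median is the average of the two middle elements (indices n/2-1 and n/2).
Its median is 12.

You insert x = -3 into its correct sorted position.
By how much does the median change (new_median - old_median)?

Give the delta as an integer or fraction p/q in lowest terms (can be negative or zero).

Old median = 12
After inserting x = -3: new sorted = [-11, -3, -2, 1, 9, 10, 14, 16, 23, 28, 34]
New median = 10
Delta = 10 - 12 = -2

Answer: -2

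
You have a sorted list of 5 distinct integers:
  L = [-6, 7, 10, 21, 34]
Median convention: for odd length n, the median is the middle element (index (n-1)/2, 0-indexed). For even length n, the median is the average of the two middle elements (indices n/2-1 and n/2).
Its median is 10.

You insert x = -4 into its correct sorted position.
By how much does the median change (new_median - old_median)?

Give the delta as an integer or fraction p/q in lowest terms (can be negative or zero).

Old median = 10
After inserting x = -4: new sorted = [-6, -4, 7, 10, 21, 34]
New median = 17/2
Delta = 17/2 - 10 = -3/2

Answer: -3/2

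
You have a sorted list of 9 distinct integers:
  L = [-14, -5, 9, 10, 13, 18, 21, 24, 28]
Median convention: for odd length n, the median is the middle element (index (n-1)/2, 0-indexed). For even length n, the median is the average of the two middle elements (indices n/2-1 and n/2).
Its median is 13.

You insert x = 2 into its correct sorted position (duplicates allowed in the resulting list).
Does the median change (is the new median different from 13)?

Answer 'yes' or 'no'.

Answer: yes

Derivation:
Old median = 13
Insert x = 2
New median = 23/2
Changed? yes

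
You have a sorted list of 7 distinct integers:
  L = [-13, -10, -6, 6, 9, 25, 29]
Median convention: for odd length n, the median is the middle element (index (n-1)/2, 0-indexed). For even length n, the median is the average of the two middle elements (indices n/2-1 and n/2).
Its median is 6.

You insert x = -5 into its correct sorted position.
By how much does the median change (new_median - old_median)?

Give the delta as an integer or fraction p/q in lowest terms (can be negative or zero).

Answer: -11/2

Derivation:
Old median = 6
After inserting x = -5: new sorted = [-13, -10, -6, -5, 6, 9, 25, 29]
New median = 1/2
Delta = 1/2 - 6 = -11/2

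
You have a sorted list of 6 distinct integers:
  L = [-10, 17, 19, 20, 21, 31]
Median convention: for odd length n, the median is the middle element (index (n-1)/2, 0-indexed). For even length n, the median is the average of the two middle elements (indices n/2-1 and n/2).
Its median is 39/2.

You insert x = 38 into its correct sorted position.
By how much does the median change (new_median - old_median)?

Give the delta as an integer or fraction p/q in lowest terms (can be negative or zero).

Answer: 1/2

Derivation:
Old median = 39/2
After inserting x = 38: new sorted = [-10, 17, 19, 20, 21, 31, 38]
New median = 20
Delta = 20 - 39/2 = 1/2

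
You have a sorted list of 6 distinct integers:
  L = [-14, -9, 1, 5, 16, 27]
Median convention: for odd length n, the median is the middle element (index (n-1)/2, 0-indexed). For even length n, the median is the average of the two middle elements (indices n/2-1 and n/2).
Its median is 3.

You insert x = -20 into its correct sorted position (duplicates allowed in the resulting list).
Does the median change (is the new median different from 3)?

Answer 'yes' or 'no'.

Old median = 3
Insert x = -20
New median = 1
Changed? yes

Answer: yes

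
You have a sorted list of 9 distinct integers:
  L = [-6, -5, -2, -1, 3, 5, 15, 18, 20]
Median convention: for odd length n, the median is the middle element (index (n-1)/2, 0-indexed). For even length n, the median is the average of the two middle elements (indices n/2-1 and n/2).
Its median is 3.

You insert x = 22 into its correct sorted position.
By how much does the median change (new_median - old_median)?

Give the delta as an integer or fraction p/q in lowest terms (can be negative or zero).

Old median = 3
After inserting x = 22: new sorted = [-6, -5, -2, -1, 3, 5, 15, 18, 20, 22]
New median = 4
Delta = 4 - 3 = 1

Answer: 1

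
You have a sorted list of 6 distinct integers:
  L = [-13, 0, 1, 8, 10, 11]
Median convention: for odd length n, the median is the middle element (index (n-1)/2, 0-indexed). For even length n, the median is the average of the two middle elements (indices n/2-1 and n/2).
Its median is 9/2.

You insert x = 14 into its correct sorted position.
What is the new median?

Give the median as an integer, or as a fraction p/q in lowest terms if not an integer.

Answer: 8

Derivation:
Old list (sorted, length 6): [-13, 0, 1, 8, 10, 11]
Old median = 9/2
Insert x = 14
Old length even (6). Middle pair: indices 2,3 = 1,8.
New length odd (7). New median = single middle element.
x = 14: 6 elements are < x, 0 elements are > x.
New sorted list: [-13, 0, 1, 8, 10, 11, 14]
New median = 8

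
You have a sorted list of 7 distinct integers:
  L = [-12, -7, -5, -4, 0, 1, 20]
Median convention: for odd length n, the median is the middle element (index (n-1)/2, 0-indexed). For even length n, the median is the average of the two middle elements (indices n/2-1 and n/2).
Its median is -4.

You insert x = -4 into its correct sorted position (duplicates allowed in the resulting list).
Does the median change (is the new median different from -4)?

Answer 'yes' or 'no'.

Answer: no

Derivation:
Old median = -4
Insert x = -4
New median = -4
Changed? no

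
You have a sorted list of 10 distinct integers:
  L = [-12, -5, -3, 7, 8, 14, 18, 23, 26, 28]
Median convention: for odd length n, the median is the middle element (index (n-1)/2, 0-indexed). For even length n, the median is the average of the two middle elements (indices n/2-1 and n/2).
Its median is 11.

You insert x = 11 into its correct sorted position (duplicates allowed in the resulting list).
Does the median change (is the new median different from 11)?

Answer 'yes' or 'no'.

Answer: no

Derivation:
Old median = 11
Insert x = 11
New median = 11
Changed? no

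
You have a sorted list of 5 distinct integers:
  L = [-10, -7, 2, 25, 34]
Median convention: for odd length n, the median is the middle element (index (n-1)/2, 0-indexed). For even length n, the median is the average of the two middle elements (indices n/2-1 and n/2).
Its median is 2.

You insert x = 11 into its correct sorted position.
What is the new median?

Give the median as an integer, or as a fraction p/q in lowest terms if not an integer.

Answer: 13/2

Derivation:
Old list (sorted, length 5): [-10, -7, 2, 25, 34]
Old median = 2
Insert x = 11
Old length odd (5). Middle was index 2 = 2.
New length even (6). New median = avg of two middle elements.
x = 11: 3 elements are < x, 2 elements are > x.
New sorted list: [-10, -7, 2, 11, 25, 34]
New median = 13/2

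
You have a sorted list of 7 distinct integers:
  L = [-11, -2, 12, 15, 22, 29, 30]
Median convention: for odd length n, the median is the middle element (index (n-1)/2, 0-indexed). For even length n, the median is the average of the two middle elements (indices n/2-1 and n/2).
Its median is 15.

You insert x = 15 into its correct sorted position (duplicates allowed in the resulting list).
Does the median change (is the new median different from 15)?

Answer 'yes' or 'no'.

Old median = 15
Insert x = 15
New median = 15
Changed? no

Answer: no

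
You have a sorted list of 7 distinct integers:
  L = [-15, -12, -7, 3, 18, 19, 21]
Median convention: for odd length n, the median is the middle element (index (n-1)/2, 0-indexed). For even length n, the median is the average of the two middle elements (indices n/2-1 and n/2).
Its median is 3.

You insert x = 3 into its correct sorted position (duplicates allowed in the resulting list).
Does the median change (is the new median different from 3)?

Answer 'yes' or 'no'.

Old median = 3
Insert x = 3
New median = 3
Changed? no

Answer: no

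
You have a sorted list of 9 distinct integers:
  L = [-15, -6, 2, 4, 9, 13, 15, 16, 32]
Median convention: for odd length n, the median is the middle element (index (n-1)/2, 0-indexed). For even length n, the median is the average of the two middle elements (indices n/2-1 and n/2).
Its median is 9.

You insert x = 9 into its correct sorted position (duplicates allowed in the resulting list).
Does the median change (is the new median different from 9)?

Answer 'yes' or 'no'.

Old median = 9
Insert x = 9
New median = 9
Changed? no

Answer: no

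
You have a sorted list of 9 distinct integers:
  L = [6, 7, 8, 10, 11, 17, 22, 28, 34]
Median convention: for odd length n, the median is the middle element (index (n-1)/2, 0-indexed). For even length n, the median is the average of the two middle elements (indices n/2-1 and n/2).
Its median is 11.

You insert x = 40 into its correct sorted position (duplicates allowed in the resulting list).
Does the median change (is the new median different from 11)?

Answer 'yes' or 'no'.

Answer: yes

Derivation:
Old median = 11
Insert x = 40
New median = 14
Changed? yes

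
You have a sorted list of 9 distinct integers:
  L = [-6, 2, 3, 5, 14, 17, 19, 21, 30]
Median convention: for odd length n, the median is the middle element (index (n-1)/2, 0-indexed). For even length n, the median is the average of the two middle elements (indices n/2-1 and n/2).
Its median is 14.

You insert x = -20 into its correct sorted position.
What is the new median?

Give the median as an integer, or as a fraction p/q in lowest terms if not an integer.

Old list (sorted, length 9): [-6, 2, 3, 5, 14, 17, 19, 21, 30]
Old median = 14
Insert x = -20
Old length odd (9). Middle was index 4 = 14.
New length even (10). New median = avg of two middle elements.
x = -20: 0 elements are < x, 9 elements are > x.
New sorted list: [-20, -6, 2, 3, 5, 14, 17, 19, 21, 30]
New median = 19/2

Answer: 19/2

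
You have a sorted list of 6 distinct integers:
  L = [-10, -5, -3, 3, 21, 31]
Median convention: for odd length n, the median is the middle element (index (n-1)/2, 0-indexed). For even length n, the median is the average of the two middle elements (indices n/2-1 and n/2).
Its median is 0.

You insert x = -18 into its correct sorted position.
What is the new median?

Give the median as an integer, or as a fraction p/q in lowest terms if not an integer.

Old list (sorted, length 6): [-10, -5, -3, 3, 21, 31]
Old median = 0
Insert x = -18
Old length even (6). Middle pair: indices 2,3 = -3,3.
New length odd (7). New median = single middle element.
x = -18: 0 elements are < x, 6 elements are > x.
New sorted list: [-18, -10, -5, -3, 3, 21, 31]
New median = -3

Answer: -3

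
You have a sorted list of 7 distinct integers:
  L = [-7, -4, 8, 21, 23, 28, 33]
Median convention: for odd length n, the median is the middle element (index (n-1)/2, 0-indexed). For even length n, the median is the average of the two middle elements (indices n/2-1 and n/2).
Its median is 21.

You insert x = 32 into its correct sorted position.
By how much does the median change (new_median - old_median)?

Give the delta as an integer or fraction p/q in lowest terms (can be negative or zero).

Old median = 21
After inserting x = 32: new sorted = [-7, -4, 8, 21, 23, 28, 32, 33]
New median = 22
Delta = 22 - 21 = 1

Answer: 1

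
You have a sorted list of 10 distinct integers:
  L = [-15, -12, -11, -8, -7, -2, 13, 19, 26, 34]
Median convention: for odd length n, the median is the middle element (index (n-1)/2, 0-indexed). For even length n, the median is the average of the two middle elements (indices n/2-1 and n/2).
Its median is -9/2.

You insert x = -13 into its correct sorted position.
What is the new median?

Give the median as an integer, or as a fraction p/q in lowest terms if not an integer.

Answer: -7

Derivation:
Old list (sorted, length 10): [-15, -12, -11, -8, -7, -2, 13, 19, 26, 34]
Old median = -9/2
Insert x = -13
Old length even (10). Middle pair: indices 4,5 = -7,-2.
New length odd (11). New median = single middle element.
x = -13: 1 elements are < x, 9 elements are > x.
New sorted list: [-15, -13, -12, -11, -8, -7, -2, 13, 19, 26, 34]
New median = -7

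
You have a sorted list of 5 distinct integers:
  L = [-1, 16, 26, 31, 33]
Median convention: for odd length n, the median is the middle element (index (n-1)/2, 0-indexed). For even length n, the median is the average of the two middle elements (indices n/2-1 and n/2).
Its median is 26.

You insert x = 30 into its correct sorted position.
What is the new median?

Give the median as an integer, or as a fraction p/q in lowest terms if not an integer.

Answer: 28

Derivation:
Old list (sorted, length 5): [-1, 16, 26, 31, 33]
Old median = 26
Insert x = 30
Old length odd (5). Middle was index 2 = 26.
New length even (6). New median = avg of two middle elements.
x = 30: 3 elements are < x, 2 elements are > x.
New sorted list: [-1, 16, 26, 30, 31, 33]
New median = 28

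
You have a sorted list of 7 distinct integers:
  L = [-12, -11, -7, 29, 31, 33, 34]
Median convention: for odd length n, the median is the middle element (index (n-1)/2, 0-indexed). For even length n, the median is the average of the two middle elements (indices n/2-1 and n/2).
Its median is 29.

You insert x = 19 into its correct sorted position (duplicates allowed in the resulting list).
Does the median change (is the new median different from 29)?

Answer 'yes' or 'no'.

Old median = 29
Insert x = 19
New median = 24
Changed? yes

Answer: yes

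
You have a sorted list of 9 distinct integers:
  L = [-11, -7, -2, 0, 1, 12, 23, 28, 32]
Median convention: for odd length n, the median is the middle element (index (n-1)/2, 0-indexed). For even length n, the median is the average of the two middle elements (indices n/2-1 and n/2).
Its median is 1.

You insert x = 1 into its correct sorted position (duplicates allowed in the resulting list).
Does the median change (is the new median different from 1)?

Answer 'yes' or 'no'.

Old median = 1
Insert x = 1
New median = 1
Changed? no

Answer: no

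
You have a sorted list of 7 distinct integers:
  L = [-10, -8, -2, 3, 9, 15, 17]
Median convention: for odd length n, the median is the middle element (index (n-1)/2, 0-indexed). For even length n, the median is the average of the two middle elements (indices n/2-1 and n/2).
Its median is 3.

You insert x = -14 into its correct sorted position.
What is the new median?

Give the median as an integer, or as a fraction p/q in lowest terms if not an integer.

Answer: 1/2

Derivation:
Old list (sorted, length 7): [-10, -8, -2, 3, 9, 15, 17]
Old median = 3
Insert x = -14
Old length odd (7). Middle was index 3 = 3.
New length even (8). New median = avg of two middle elements.
x = -14: 0 elements are < x, 7 elements are > x.
New sorted list: [-14, -10, -8, -2, 3, 9, 15, 17]
New median = 1/2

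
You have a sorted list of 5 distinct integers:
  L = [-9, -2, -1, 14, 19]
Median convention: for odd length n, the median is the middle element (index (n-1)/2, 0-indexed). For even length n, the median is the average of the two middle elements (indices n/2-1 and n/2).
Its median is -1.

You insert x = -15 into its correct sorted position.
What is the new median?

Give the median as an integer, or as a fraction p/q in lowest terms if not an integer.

Answer: -3/2

Derivation:
Old list (sorted, length 5): [-9, -2, -1, 14, 19]
Old median = -1
Insert x = -15
Old length odd (5). Middle was index 2 = -1.
New length even (6). New median = avg of two middle elements.
x = -15: 0 elements are < x, 5 elements are > x.
New sorted list: [-15, -9, -2, -1, 14, 19]
New median = -3/2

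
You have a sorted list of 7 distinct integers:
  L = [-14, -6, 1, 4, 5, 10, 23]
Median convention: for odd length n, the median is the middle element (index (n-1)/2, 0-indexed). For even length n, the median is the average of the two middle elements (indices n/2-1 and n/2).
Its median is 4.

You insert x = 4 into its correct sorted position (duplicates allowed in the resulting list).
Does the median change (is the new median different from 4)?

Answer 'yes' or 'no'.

Old median = 4
Insert x = 4
New median = 4
Changed? no

Answer: no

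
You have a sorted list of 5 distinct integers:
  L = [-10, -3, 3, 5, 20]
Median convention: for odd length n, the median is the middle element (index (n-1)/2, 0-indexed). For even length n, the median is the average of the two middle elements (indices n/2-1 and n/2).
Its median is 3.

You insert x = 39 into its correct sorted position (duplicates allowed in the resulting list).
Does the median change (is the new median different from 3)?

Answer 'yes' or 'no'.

Answer: yes

Derivation:
Old median = 3
Insert x = 39
New median = 4
Changed? yes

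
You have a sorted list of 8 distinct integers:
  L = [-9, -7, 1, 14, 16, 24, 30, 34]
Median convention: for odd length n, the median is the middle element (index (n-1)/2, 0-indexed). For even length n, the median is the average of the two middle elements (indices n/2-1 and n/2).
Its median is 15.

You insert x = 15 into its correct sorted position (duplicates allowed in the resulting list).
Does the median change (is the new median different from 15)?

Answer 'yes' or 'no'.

Answer: no

Derivation:
Old median = 15
Insert x = 15
New median = 15
Changed? no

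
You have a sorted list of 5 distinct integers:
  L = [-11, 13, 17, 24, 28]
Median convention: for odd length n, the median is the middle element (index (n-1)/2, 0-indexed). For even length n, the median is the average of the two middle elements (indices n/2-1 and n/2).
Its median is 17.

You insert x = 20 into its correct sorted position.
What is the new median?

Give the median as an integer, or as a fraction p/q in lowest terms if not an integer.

Old list (sorted, length 5): [-11, 13, 17, 24, 28]
Old median = 17
Insert x = 20
Old length odd (5). Middle was index 2 = 17.
New length even (6). New median = avg of two middle elements.
x = 20: 3 elements are < x, 2 elements are > x.
New sorted list: [-11, 13, 17, 20, 24, 28]
New median = 37/2

Answer: 37/2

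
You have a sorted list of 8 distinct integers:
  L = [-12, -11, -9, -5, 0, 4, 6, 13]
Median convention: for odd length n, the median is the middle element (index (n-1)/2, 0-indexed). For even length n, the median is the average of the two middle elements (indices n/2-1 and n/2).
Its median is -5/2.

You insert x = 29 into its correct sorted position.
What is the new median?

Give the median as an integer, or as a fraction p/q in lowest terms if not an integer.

Answer: 0

Derivation:
Old list (sorted, length 8): [-12, -11, -9, -5, 0, 4, 6, 13]
Old median = -5/2
Insert x = 29
Old length even (8). Middle pair: indices 3,4 = -5,0.
New length odd (9). New median = single middle element.
x = 29: 8 elements are < x, 0 elements are > x.
New sorted list: [-12, -11, -9, -5, 0, 4, 6, 13, 29]
New median = 0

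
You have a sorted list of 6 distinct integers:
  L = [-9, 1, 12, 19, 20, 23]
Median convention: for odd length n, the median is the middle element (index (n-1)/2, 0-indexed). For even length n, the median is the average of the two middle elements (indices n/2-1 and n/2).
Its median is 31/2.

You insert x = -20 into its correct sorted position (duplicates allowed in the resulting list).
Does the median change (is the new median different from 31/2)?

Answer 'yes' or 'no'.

Old median = 31/2
Insert x = -20
New median = 12
Changed? yes

Answer: yes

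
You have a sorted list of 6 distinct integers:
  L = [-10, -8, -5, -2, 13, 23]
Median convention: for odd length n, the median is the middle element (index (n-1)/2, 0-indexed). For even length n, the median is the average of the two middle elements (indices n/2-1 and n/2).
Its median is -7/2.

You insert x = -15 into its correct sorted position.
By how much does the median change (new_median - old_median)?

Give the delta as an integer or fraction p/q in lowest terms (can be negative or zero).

Answer: -3/2

Derivation:
Old median = -7/2
After inserting x = -15: new sorted = [-15, -10, -8, -5, -2, 13, 23]
New median = -5
Delta = -5 - -7/2 = -3/2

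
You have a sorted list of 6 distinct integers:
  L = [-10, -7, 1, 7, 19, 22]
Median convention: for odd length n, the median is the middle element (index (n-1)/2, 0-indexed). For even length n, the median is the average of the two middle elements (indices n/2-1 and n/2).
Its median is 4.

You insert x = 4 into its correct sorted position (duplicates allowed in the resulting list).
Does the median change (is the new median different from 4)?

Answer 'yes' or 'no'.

Old median = 4
Insert x = 4
New median = 4
Changed? no

Answer: no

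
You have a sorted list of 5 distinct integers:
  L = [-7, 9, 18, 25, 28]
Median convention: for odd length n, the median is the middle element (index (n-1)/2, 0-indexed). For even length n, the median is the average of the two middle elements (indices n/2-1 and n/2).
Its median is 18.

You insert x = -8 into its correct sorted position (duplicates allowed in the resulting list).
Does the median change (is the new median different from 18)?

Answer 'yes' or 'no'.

Old median = 18
Insert x = -8
New median = 27/2
Changed? yes

Answer: yes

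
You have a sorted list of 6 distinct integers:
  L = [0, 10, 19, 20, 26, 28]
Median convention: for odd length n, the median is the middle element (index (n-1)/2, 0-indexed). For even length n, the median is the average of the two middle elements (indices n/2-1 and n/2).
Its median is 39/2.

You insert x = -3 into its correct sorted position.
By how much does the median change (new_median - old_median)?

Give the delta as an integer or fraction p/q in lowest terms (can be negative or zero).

Old median = 39/2
After inserting x = -3: new sorted = [-3, 0, 10, 19, 20, 26, 28]
New median = 19
Delta = 19 - 39/2 = -1/2

Answer: -1/2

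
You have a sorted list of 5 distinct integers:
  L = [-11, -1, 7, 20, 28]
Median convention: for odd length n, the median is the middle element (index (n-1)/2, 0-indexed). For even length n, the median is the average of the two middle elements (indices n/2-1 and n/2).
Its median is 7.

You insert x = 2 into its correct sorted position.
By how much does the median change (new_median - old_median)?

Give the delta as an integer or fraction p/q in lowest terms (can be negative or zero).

Answer: -5/2

Derivation:
Old median = 7
After inserting x = 2: new sorted = [-11, -1, 2, 7, 20, 28]
New median = 9/2
Delta = 9/2 - 7 = -5/2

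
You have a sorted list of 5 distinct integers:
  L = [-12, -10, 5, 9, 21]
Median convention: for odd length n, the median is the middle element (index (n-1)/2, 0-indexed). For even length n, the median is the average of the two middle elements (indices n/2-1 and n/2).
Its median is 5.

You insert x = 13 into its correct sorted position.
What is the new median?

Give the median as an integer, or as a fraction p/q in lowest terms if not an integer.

Old list (sorted, length 5): [-12, -10, 5, 9, 21]
Old median = 5
Insert x = 13
Old length odd (5). Middle was index 2 = 5.
New length even (6). New median = avg of two middle elements.
x = 13: 4 elements are < x, 1 elements are > x.
New sorted list: [-12, -10, 5, 9, 13, 21]
New median = 7

Answer: 7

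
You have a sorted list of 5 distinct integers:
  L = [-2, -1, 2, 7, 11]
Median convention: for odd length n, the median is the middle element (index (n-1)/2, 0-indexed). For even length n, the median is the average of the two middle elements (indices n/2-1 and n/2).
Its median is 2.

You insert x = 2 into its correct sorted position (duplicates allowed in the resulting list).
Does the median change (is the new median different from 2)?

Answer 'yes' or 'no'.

Old median = 2
Insert x = 2
New median = 2
Changed? no

Answer: no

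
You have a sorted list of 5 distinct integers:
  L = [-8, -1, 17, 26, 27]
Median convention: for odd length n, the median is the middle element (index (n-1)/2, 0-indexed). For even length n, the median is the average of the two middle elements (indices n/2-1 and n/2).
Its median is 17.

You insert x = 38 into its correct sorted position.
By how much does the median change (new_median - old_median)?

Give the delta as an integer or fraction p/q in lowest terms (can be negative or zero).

Answer: 9/2

Derivation:
Old median = 17
After inserting x = 38: new sorted = [-8, -1, 17, 26, 27, 38]
New median = 43/2
Delta = 43/2 - 17 = 9/2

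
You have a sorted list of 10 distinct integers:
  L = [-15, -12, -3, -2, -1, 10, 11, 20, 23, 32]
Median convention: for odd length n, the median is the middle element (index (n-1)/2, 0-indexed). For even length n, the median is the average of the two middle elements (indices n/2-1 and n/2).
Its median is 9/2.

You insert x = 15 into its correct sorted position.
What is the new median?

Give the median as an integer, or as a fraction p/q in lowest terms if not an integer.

Answer: 10

Derivation:
Old list (sorted, length 10): [-15, -12, -3, -2, -1, 10, 11, 20, 23, 32]
Old median = 9/2
Insert x = 15
Old length even (10). Middle pair: indices 4,5 = -1,10.
New length odd (11). New median = single middle element.
x = 15: 7 elements are < x, 3 elements are > x.
New sorted list: [-15, -12, -3, -2, -1, 10, 11, 15, 20, 23, 32]
New median = 10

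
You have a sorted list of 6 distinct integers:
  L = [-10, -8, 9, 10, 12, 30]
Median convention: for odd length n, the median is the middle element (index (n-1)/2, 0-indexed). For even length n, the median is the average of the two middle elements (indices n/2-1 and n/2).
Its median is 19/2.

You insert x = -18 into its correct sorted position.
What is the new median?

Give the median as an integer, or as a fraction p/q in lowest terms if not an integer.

Old list (sorted, length 6): [-10, -8, 9, 10, 12, 30]
Old median = 19/2
Insert x = -18
Old length even (6). Middle pair: indices 2,3 = 9,10.
New length odd (7). New median = single middle element.
x = -18: 0 elements are < x, 6 elements are > x.
New sorted list: [-18, -10, -8, 9, 10, 12, 30]
New median = 9

Answer: 9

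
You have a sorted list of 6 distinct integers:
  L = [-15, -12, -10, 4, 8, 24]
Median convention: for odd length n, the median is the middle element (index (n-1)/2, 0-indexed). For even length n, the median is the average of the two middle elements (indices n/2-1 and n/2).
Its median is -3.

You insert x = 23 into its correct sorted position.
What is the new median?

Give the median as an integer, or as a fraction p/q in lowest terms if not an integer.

Answer: 4

Derivation:
Old list (sorted, length 6): [-15, -12, -10, 4, 8, 24]
Old median = -3
Insert x = 23
Old length even (6). Middle pair: indices 2,3 = -10,4.
New length odd (7). New median = single middle element.
x = 23: 5 elements are < x, 1 elements are > x.
New sorted list: [-15, -12, -10, 4, 8, 23, 24]
New median = 4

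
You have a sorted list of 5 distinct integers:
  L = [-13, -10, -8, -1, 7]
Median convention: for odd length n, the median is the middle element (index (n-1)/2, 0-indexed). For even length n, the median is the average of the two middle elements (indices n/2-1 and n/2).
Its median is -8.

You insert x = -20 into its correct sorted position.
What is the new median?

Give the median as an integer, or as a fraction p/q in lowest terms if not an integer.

Old list (sorted, length 5): [-13, -10, -8, -1, 7]
Old median = -8
Insert x = -20
Old length odd (5). Middle was index 2 = -8.
New length even (6). New median = avg of two middle elements.
x = -20: 0 elements are < x, 5 elements are > x.
New sorted list: [-20, -13, -10, -8, -1, 7]
New median = -9

Answer: -9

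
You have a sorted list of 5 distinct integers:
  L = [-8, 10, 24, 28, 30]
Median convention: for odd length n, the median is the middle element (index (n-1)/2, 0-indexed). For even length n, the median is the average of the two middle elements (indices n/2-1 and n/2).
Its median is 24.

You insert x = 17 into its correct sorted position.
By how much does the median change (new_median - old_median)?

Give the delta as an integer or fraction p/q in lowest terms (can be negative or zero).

Old median = 24
After inserting x = 17: new sorted = [-8, 10, 17, 24, 28, 30]
New median = 41/2
Delta = 41/2 - 24 = -7/2

Answer: -7/2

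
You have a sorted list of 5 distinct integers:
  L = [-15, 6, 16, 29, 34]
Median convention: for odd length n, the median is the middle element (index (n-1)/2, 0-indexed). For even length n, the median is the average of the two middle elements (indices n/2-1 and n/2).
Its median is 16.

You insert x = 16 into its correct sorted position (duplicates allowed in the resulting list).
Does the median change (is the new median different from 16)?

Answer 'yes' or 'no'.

Answer: no

Derivation:
Old median = 16
Insert x = 16
New median = 16
Changed? no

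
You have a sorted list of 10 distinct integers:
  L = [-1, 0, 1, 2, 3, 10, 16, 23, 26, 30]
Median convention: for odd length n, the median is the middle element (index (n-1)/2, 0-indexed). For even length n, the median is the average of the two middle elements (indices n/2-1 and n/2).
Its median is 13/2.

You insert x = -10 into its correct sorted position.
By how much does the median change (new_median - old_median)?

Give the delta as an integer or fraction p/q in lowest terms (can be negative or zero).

Old median = 13/2
After inserting x = -10: new sorted = [-10, -1, 0, 1, 2, 3, 10, 16, 23, 26, 30]
New median = 3
Delta = 3 - 13/2 = -7/2

Answer: -7/2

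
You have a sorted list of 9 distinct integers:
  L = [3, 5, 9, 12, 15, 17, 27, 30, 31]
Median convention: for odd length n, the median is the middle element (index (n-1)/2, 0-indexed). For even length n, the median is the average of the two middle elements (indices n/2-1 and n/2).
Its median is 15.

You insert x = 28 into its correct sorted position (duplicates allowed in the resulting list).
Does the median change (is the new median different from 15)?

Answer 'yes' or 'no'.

Answer: yes

Derivation:
Old median = 15
Insert x = 28
New median = 16
Changed? yes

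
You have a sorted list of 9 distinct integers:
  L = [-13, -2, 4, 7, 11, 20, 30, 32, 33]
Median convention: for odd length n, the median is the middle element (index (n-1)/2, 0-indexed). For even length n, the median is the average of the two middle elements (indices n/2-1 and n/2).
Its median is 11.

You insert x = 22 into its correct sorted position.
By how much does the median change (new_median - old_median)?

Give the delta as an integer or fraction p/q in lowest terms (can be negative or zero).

Answer: 9/2

Derivation:
Old median = 11
After inserting x = 22: new sorted = [-13, -2, 4, 7, 11, 20, 22, 30, 32, 33]
New median = 31/2
Delta = 31/2 - 11 = 9/2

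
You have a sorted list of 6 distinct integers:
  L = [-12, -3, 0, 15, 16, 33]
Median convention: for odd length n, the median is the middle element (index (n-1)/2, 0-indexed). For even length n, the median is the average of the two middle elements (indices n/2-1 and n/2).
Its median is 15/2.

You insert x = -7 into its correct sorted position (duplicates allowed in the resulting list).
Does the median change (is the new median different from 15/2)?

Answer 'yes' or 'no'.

Old median = 15/2
Insert x = -7
New median = 0
Changed? yes

Answer: yes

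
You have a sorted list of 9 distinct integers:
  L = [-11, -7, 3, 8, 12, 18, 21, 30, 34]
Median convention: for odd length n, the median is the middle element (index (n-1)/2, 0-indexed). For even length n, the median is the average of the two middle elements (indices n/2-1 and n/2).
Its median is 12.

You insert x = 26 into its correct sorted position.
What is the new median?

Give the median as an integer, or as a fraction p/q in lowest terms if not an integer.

Old list (sorted, length 9): [-11, -7, 3, 8, 12, 18, 21, 30, 34]
Old median = 12
Insert x = 26
Old length odd (9). Middle was index 4 = 12.
New length even (10). New median = avg of two middle elements.
x = 26: 7 elements are < x, 2 elements are > x.
New sorted list: [-11, -7, 3, 8, 12, 18, 21, 26, 30, 34]
New median = 15

Answer: 15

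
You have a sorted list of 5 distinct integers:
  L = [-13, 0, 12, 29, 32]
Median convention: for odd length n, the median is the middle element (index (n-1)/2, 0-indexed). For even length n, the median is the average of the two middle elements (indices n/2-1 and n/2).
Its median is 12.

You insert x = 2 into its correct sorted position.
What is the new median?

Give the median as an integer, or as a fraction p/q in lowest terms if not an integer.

Old list (sorted, length 5): [-13, 0, 12, 29, 32]
Old median = 12
Insert x = 2
Old length odd (5). Middle was index 2 = 12.
New length even (6). New median = avg of two middle elements.
x = 2: 2 elements are < x, 3 elements are > x.
New sorted list: [-13, 0, 2, 12, 29, 32]
New median = 7

Answer: 7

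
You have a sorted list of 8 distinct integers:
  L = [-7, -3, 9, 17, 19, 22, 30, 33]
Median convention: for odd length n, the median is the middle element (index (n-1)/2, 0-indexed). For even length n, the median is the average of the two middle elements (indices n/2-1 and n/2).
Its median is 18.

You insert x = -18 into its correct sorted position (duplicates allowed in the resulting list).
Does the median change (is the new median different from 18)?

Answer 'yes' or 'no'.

Old median = 18
Insert x = -18
New median = 17
Changed? yes

Answer: yes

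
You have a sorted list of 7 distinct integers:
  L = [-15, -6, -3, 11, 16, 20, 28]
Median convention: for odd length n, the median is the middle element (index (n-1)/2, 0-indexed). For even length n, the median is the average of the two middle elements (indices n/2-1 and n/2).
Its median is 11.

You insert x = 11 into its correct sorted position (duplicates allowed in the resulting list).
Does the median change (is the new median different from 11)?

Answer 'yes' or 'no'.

Answer: no

Derivation:
Old median = 11
Insert x = 11
New median = 11
Changed? no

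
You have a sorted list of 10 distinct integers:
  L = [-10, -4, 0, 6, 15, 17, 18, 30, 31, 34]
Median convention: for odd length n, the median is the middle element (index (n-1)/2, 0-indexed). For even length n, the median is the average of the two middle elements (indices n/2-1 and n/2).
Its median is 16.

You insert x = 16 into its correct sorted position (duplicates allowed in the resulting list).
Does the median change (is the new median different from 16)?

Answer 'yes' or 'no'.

Answer: no

Derivation:
Old median = 16
Insert x = 16
New median = 16
Changed? no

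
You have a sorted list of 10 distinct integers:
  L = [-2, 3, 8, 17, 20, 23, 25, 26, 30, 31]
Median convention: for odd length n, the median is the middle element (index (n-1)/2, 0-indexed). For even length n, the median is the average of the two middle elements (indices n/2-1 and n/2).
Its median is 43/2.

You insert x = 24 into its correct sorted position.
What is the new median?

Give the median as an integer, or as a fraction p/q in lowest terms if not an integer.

Old list (sorted, length 10): [-2, 3, 8, 17, 20, 23, 25, 26, 30, 31]
Old median = 43/2
Insert x = 24
Old length even (10). Middle pair: indices 4,5 = 20,23.
New length odd (11). New median = single middle element.
x = 24: 6 elements are < x, 4 elements are > x.
New sorted list: [-2, 3, 8, 17, 20, 23, 24, 25, 26, 30, 31]
New median = 23

Answer: 23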